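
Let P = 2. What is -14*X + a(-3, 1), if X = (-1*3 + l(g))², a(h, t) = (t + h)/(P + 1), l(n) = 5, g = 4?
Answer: -170/3 ≈ -56.667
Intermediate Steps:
a(h, t) = h/3 + t/3 (a(h, t) = (t + h)/(2 + 1) = (h + t)/3 = (h + t)*(⅓) = h/3 + t/3)
X = 4 (X = (-1*3 + 5)² = (-3 + 5)² = 2² = 4)
-14*X + a(-3, 1) = -14*4 + ((⅓)*(-3) + (⅓)*1) = -56 + (-1 + ⅓) = -56 - ⅔ = -170/3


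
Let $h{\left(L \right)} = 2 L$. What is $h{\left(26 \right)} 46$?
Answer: $2392$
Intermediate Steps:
$h{\left(26 \right)} 46 = 2 \cdot 26 \cdot 46 = 52 \cdot 46 = 2392$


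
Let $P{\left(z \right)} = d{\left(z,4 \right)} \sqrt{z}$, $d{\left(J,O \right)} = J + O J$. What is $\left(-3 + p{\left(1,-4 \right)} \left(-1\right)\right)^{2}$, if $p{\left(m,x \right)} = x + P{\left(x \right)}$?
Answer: $-1599 + 80 i \approx -1599.0 + 80.0 i$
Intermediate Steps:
$d{\left(J,O \right)} = J + J O$
$P{\left(z \right)} = 5 z^{\frac{3}{2}}$ ($P{\left(z \right)} = z \left(1 + 4\right) \sqrt{z} = z 5 \sqrt{z} = 5 z \sqrt{z} = 5 z^{\frac{3}{2}}$)
$p{\left(m,x \right)} = x + 5 x^{\frac{3}{2}}$
$\left(-3 + p{\left(1,-4 \right)} \left(-1\right)\right)^{2} = \left(-3 + \left(-4 + 5 \left(-4\right)^{\frac{3}{2}}\right) \left(-1\right)\right)^{2} = \left(-3 + \left(-4 + 5 \left(- 8 i\right)\right) \left(-1\right)\right)^{2} = \left(-3 + \left(-4 - 40 i\right) \left(-1\right)\right)^{2} = \left(-3 + \left(4 + 40 i\right)\right)^{2} = \left(1 + 40 i\right)^{2}$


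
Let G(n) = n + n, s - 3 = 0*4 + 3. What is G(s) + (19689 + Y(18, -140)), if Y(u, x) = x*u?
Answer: 17181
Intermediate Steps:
Y(u, x) = u*x
s = 6 (s = 3 + (0*4 + 3) = 3 + (0 + 3) = 3 + 3 = 6)
G(n) = 2*n
G(s) + (19689 + Y(18, -140)) = 2*6 + (19689 + 18*(-140)) = 12 + (19689 - 2520) = 12 + 17169 = 17181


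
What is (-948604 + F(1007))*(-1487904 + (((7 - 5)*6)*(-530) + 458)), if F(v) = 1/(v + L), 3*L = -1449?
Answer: 371261950120985/262 ≈ 1.4170e+12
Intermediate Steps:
L = -483 (L = (⅓)*(-1449) = -483)
F(v) = 1/(-483 + v) (F(v) = 1/(v - 483) = 1/(-483 + v))
(-948604 + F(1007))*(-1487904 + (((7 - 5)*6)*(-530) + 458)) = (-948604 + 1/(-483 + 1007))*(-1487904 + (((7 - 5)*6)*(-530) + 458)) = (-948604 + 1/524)*(-1487904 + ((2*6)*(-530) + 458)) = (-948604 + 1/524)*(-1487904 + (12*(-530) + 458)) = -497068495*(-1487904 + (-6360 + 458))/524 = -497068495*(-1487904 - 5902)/524 = -497068495/524*(-1493806) = 371261950120985/262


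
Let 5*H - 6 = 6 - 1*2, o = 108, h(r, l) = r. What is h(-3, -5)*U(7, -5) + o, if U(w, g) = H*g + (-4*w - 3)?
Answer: 231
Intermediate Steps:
H = 2 (H = 6/5 + (6 - 1*2)/5 = 6/5 + (6 - 2)/5 = 6/5 + (⅕)*4 = 6/5 + ⅘ = 2)
U(w, g) = -3 - 4*w + 2*g (U(w, g) = 2*g + (-4*w - 3) = 2*g + (-3 - 4*w) = -3 - 4*w + 2*g)
h(-3, -5)*U(7, -5) + o = -3*(-3 - 4*7 + 2*(-5)) + 108 = -3*(-3 - 28 - 10) + 108 = -3*(-41) + 108 = 123 + 108 = 231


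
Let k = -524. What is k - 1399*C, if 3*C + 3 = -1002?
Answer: 468141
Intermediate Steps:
C = -335 (C = -1 + (⅓)*(-1002) = -1 - 334 = -335)
k - 1399*C = -524 - 1399*(-335) = -524 + 468665 = 468141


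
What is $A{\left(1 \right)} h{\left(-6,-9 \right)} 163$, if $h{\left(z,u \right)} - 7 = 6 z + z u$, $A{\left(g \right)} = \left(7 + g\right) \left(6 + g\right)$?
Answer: $228200$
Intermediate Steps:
$A{\left(g \right)} = \left(6 + g\right) \left(7 + g\right)$
$h{\left(z,u \right)} = 7 + 6 z + u z$ ($h{\left(z,u \right)} = 7 + \left(6 z + z u\right) = 7 + \left(6 z + u z\right) = 7 + 6 z + u z$)
$A{\left(1 \right)} h{\left(-6,-9 \right)} 163 = \left(42 + 1^{2} + 13 \cdot 1\right) \left(7 + 6 \left(-6\right) - -54\right) 163 = \left(42 + 1 + 13\right) \left(7 - 36 + 54\right) 163 = 56 \cdot 25 \cdot 163 = 1400 \cdot 163 = 228200$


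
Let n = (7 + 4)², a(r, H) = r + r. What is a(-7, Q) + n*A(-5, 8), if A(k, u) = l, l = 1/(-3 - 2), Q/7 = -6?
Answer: -191/5 ≈ -38.200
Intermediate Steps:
Q = -42 (Q = 7*(-6) = -42)
l = -⅕ (l = 1/(-5) = -⅕ ≈ -0.20000)
a(r, H) = 2*r
A(k, u) = -⅕
n = 121 (n = 11² = 121)
a(-7, Q) + n*A(-5, 8) = 2*(-7) + 121*(-⅕) = -14 - 121/5 = -191/5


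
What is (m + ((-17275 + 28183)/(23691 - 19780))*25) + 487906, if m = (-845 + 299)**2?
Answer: 3074404742/3911 ≈ 7.8609e+5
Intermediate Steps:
m = 298116 (m = (-546)**2 = 298116)
(m + ((-17275 + 28183)/(23691 - 19780))*25) + 487906 = (298116 + ((-17275 + 28183)/(23691 - 19780))*25) + 487906 = (298116 + (10908/3911)*25) + 487906 = (298116 + 272700/3911) + 487906 = 1166204376/3911 + 487906 = 3074404742/3911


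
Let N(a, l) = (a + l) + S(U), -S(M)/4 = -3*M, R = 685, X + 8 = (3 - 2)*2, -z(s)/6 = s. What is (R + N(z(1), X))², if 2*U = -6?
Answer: 405769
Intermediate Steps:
z(s) = -6*s
X = -6 (X = -8 + (3 - 2)*2 = -8 + 1*2 = -8 + 2 = -6)
U = -3 (U = (½)*(-6) = -3)
S(M) = 12*M (S(M) = -(-12)*M = 12*M)
N(a, l) = -36 + a + l (N(a, l) = (a + l) + 12*(-3) = (a + l) - 36 = -36 + a + l)
(R + N(z(1), X))² = (685 + (-36 - 6*1 - 6))² = (685 + (-36 - 6 - 6))² = (685 - 48)² = 637² = 405769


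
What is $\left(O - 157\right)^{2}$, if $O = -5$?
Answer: $26244$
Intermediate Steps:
$\left(O - 157\right)^{2} = \left(-5 - 157\right)^{2} = \left(-162\right)^{2} = 26244$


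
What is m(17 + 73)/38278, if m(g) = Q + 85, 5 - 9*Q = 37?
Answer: 733/344502 ≈ 0.0021277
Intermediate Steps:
Q = -32/9 (Q = 5/9 - 1/9*37 = 5/9 - 37/9 = -32/9 ≈ -3.5556)
m(g) = 733/9 (m(g) = -32/9 + 85 = 733/9)
m(17 + 73)/38278 = (733/9)/38278 = (733/9)*(1/38278) = 733/344502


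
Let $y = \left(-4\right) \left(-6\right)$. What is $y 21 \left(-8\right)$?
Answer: $-4032$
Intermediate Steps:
$y = 24$
$y 21 \left(-8\right) = 24 \cdot 21 \left(-8\right) = 504 \left(-8\right) = -4032$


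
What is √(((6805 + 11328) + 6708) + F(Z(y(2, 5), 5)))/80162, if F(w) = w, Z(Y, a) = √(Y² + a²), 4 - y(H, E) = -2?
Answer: √(24841 + √61)/80162 ≈ 0.0019665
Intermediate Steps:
y(H, E) = 6 (y(H, E) = 4 - 1*(-2) = 4 + 2 = 6)
√(((6805 + 11328) + 6708) + F(Z(y(2, 5), 5)))/80162 = √(((6805 + 11328) + 6708) + √(6² + 5²))/80162 = √((18133 + 6708) + √(36 + 25))*(1/80162) = √(24841 + √61)*(1/80162) = √(24841 + √61)/80162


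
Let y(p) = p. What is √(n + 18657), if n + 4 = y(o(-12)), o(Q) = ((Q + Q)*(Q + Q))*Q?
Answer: √11741 ≈ 108.36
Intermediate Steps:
o(Q) = 4*Q³ (o(Q) = ((2*Q)*(2*Q))*Q = (4*Q²)*Q = 4*Q³)
n = -6916 (n = -4 + 4*(-12)³ = -4 + 4*(-1728) = -4 - 6912 = -6916)
√(n + 18657) = √(-6916 + 18657) = √11741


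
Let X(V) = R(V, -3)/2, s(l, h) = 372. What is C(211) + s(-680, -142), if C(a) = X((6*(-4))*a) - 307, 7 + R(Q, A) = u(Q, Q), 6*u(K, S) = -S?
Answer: 967/2 ≈ 483.50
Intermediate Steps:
u(K, S) = -S/6 (u(K, S) = (-S)/6 = -S/6)
R(Q, A) = -7 - Q/6
X(V) = -7/2 - V/12 (X(V) = (-7 - V/6)/2 = (-7 - V/6)*(1/2) = -7/2 - V/12)
C(a) = -621/2 + 2*a (C(a) = (-7/2 - 6*(-4)*a/12) - 307 = (-7/2 - (-2)*a) - 307 = (-7/2 + 2*a) - 307 = -621/2 + 2*a)
C(211) + s(-680, -142) = (-621/2 + 2*211) + 372 = (-621/2 + 422) + 372 = 223/2 + 372 = 967/2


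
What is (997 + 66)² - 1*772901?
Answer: 357068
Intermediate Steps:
(997 + 66)² - 1*772901 = 1063² - 772901 = 1129969 - 772901 = 357068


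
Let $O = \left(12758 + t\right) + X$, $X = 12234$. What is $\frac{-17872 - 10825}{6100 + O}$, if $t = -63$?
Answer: $- \frac{28697}{31029} \approx -0.92484$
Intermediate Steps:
$O = 24929$ ($O = \left(12758 - 63\right) + 12234 = 12695 + 12234 = 24929$)
$\frac{-17872 - 10825}{6100 + O} = \frac{-17872 - 10825}{6100 + 24929} = - \frac{28697}{31029}$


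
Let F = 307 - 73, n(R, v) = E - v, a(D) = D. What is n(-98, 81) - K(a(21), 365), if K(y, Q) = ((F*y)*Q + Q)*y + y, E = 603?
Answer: -37672974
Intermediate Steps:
n(R, v) = 603 - v
F = 234
K(y, Q) = y + y*(Q + 234*Q*y) (K(y, Q) = ((234*y)*Q + Q)*y + y = (234*Q*y + Q)*y + y = (Q + 234*Q*y)*y + y = y*(Q + 234*Q*y) + y = y + y*(Q + 234*Q*y))
n(-98, 81) - K(a(21), 365) = (603 - 1*81) - 21*(1 + 365 + 234*365*21) = (603 - 81) - 21*(1 + 365 + 1793610) = 522 - 21*1793976 = 522 - 1*37673496 = 522 - 37673496 = -37672974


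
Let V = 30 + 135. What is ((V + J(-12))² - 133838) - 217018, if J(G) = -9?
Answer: -326520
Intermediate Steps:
V = 165
((V + J(-12))² - 133838) - 217018 = ((165 - 9)² - 133838) - 217018 = (156² - 133838) - 217018 = (24336 - 133838) - 217018 = -109502 - 217018 = -326520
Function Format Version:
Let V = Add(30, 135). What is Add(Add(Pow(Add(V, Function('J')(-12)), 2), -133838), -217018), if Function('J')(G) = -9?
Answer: -326520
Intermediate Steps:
V = 165
Add(Add(Pow(Add(V, Function('J')(-12)), 2), -133838), -217018) = Add(Add(Pow(Add(165, -9), 2), -133838), -217018) = Add(Add(Pow(156, 2), -133838), -217018) = Add(Add(24336, -133838), -217018) = Add(-109502, -217018) = -326520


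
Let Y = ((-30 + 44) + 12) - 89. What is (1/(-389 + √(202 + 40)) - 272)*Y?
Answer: 2588914251/151079 + 693*√2/151079 ≈ 17136.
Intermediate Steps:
Y = -63 (Y = (14 + 12) - 89 = 26 - 89 = -63)
(1/(-389 + √(202 + 40)) - 272)*Y = (1/(-389 + √(202 + 40)) - 272)*(-63) = (1/(-389 + √242) - 272)*(-63) = (1/(-389 + 11*√2) - 272)*(-63) = (-272 + 1/(-389 + 11*√2))*(-63) = 17136 - 63/(-389 + 11*√2)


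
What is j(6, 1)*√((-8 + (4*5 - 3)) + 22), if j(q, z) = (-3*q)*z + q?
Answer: -12*√31 ≈ -66.813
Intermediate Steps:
j(q, z) = q - 3*q*z (j(q, z) = -3*q*z + q = q - 3*q*z)
j(6, 1)*√((-8 + (4*5 - 3)) + 22) = (6*(1 - 3*1))*√((-8 + (4*5 - 3)) + 22) = (6*(1 - 3))*√((-8 + (20 - 3)) + 22) = (6*(-2))*√((-8 + 17) + 22) = -12*√(9 + 22) = -12*√31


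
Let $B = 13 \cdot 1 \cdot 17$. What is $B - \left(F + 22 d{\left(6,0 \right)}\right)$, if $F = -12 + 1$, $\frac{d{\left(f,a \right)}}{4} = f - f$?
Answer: $232$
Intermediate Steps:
$d{\left(f,a \right)} = 0$ ($d{\left(f,a \right)} = 4 \left(f - f\right) = 4 \cdot 0 = 0$)
$F = -11$
$B = 221$ ($B = 13 \cdot 17 = 221$)
$B - \left(F + 22 d{\left(6,0 \right)}\right) = 221 - \left(-11 + 22 \cdot 0\right) = 221 - \left(-11 + 0\right) = 221 - -11 = 221 + 11 = 232$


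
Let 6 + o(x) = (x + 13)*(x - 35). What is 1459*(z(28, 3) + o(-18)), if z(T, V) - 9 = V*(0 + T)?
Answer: 513568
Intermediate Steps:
o(x) = -6 + (-35 + x)*(13 + x) (o(x) = -6 + (x + 13)*(x - 35) = -6 + (13 + x)*(-35 + x) = -6 + (-35 + x)*(13 + x))
z(T, V) = 9 + T*V (z(T, V) = 9 + V*(0 + T) = 9 + V*T = 9 + T*V)
1459*(z(28, 3) + o(-18)) = 1459*((9 + 28*3) + (-461 + (-18)² - 22*(-18))) = 1459*((9 + 84) + (-461 + 324 + 396)) = 1459*(93 + 259) = 1459*352 = 513568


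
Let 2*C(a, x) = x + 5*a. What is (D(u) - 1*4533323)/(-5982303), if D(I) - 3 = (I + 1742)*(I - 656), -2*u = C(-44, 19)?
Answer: 29967869/31905616 ≈ 0.93927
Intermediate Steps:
C(a, x) = x/2 + 5*a/2 (C(a, x) = (x + 5*a)/2 = x/2 + 5*a/2)
u = 201/4 (u = -((½)*19 + (5/2)*(-44))/2 = -(19/2 - 110)/2 = -½*(-201/2) = 201/4 ≈ 50.250)
D(I) = 3 + (-656 + I)*(1742 + I) (D(I) = 3 + (I + 1742)*(I - 656) = 3 + (1742 + I)*(-656 + I) = 3 + (-656 + I)*(1742 + I))
(D(u) - 1*4533323)/(-5982303) = ((-1142749 + (201/4)² + 1086*(201/4)) - 1*4533323)/(-5982303) = ((-1142749 + 40401/16 + 109143/2) - 4533323)*(-1/5982303) = (-17370439/16 - 4533323)*(-1/5982303) = -89903607/16*(-1/5982303) = 29967869/31905616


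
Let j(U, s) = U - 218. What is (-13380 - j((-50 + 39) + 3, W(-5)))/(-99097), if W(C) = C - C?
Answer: 13154/99097 ≈ 0.13274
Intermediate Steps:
W(C) = 0
j(U, s) = -218 + U
(-13380 - j((-50 + 39) + 3, W(-5)))/(-99097) = (-13380 - (-218 + ((-50 + 39) + 3)))/(-99097) = (-13380 - (-218 + (-11 + 3)))*(-1/99097) = (-13380 - (-218 - 8))*(-1/99097) = (-13380 - 1*(-226))*(-1/99097) = (-13380 + 226)*(-1/99097) = -13154*(-1/99097) = 13154/99097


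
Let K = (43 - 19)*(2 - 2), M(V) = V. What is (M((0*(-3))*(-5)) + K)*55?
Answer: 0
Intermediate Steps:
K = 0 (K = 24*0 = 0)
(M((0*(-3))*(-5)) + K)*55 = ((0*(-3))*(-5) + 0)*55 = (0*(-5) + 0)*55 = (0 + 0)*55 = 0*55 = 0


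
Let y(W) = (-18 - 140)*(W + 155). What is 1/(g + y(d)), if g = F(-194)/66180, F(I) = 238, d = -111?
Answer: -33090/230041561 ≈ -0.00014384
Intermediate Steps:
y(W) = -24490 - 158*W (y(W) = -158*(155 + W) = -24490 - 158*W)
g = 119/33090 (g = 238/66180 = 238*(1/66180) = 119/33090 ≈ 0.0035963)
1/(g + y(d)) = 1/(119/33090 + (-24490 - 158*(-111))) = 1/(119/33090 + (-24490 + 17538)) = 1/(119/33090 - 6952) = 1/(-230041561/33090) = -33090/230041561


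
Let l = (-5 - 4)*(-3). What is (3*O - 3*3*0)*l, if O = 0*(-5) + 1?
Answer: 81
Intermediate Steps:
O = 1 (O = 0 + 1 = 1)
l = 27 (l = -9*(-3) = 27)
(3*O - 3*3*0)*l = (3*1 - 3*3*0)*27 = (3 - 9*0)*27 = (3 + 0)*27 = 3*27 = 81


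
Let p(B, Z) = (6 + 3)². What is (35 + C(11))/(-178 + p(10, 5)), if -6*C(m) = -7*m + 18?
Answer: -269/582 ≈ -0.46220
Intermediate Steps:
p(B, Z) = 81 (p(B, Z) = 9² = 81)
C(m) = -3 + 7*m/6 (C(m) = -(-7*m + 18)/6 = -(18 - 7*m)/6 = -3 + 7*m/6)
(35 + C(11))/(-178 + p(10, 5)) = (35 + (-3 + (7/6)*11))/(-178 + 81) = (35 + (-3 + 77/6))/(-97) = (35 + 59/6)*(-1/97) = (269/6)*(-1/97) = -269/582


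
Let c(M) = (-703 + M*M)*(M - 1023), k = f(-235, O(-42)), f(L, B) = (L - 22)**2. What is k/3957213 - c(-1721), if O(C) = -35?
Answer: 32153790795419185/3957213 ≈ 8.1254e+9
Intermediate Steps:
f(L, B) = (-22 + L)**2
k = 66049 (k = (-22 - 235)**2 = (-257)**2 = 66049)
c(M) = (-1023 + M)*(-703 + M**2) (c(M) = (-703 + M**2)*(-1023 + M) = (-1023 + M)*(-703 + M**2))
k/3957213 - c(-1721) = 66049/3957213 - (719169 + (-1721)**3 - 1023*(-1721)**2 - 703*(-1721)) = 66049*(1/3957213) - (719169 - 5097328361 - 1023*2961841 + 1209863) = 66049/3957213 - (719169 - 5097328361 - 3029963343 + 1209863) = 66049/3957213 - 1*(-8125362672) = 66049/3957213 + 8125362672 = 32153790795419185/3957213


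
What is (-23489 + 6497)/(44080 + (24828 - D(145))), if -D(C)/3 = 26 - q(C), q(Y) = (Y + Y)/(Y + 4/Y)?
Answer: -89331192/362645111 ≈ -0.24633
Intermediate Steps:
q(Y) = 2*Y/(Y + 4/Y) (q(Y) = (2*Y)/(Y + 4/Y) = 2*Y/(Y + 4/Y))
D(C) = -78 + 6*C²/(4 + C²) (D(C) = -3*(26 - 2*C²/(4 + C²)) = -78 + 6*C²/(4 + C²))
(-23489 + 6497)/(44080 + (24828 - D(145))) = (-23489 + 6497)/(44080 + (24828 - 24*(-13 - 3*145²)/(4 + 145²))) = -16992/(44080 + (24828 - 24*(-13 - 3*21025)/(4 + 21025))) = -16992/(44080 + (24828 - 24*(-13 - 63075)/21029)) = -16992/(44080 + (24828 - 24*(-63088)/21029)) = -16992/(44080 + (24828 - 1*(-1514112/21029))) = -16992/(44080 + (24828 + 1514112/21029)) = -16992/(44080 + 523622124/21029) = -16992/1450580444/21029 = -16992*21029/1450580444 = -89331192/362645111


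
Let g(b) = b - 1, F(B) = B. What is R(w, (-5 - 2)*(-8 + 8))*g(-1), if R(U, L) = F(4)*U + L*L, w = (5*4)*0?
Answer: 0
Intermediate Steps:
g(b) = -1 + b
w = 0 (w = 20*0 = 0)
R(U, L) = L² + 4*U (R(U, L) = 4*U + L*L = 4*U + L² = L² + 4*U)
R(w, (-5 - 2)*(-8 + 8))*g(-1) = (((-5 - 2)*(-8 + 8))² + 4*0)*(-1 - 1) = ((-7*0)² + 0)*(-2) = (0² + 0)*(-2) = (0 + 0)*(-2) = 0*(-2) = 0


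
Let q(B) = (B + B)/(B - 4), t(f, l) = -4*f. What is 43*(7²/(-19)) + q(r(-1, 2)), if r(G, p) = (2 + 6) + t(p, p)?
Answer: -2107/19 ≈ -110.89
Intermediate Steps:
r(G, p) = 8 - 4*p (r(G, p) = (2 + 6) - 4*p = 8 - 4*p)
q(B) = 2*B/(-4 + B) (q(B) = (2*B)/(-4 + B) = 2*B/(-4 + B))
43*(7²/(-19)) + q(r(-1, 2)) = 43*(7²/(-19)) + 2*(8 - 4*2)/(-4 + (8 - 4*2)) = 43*(49*(-1/19)) + 2*(8 - 8)/(-4 + (8 - 8)) = 43*(-49/19) + 2*0/(-4 + 0) = -2107/19 + 2*0/(-4) = -2107/19 + 2*0*(-¼) = -2107/19 + 0 = -2107/19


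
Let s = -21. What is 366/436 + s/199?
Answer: 31839/43382 ≈ 0.73392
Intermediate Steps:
366/436 + s/199 = 366/436 - 21/199 = 366*(1/436) - 21*1/199 = 183/218 - 21/199 = 31839/43382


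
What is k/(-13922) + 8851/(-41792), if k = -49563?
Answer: 974056637/290914112 ≈ 3.3483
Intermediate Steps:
k/(-13922) + 8851/(-41792) = -49563/(-13922) + 8851/(-41792) = -49563*(-1/13922) + 8851*(-1/41792) = 49563/13922 - 8851/41792 = 974056637/290914112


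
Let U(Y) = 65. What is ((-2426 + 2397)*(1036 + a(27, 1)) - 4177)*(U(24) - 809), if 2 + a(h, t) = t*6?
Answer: 25546728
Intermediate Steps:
a(h, t) = -2 + 6*t (a(h, t) = -2 + t*6 = -2 + 6*t)
((-2426 + 2397)*(1036 + a(27, 1)) - 4177)*(U(24) - 809) = ((-2426 + 2397)*(1036 + (-2 + 6*1)) - 4177)*(65 - 809) = (-29*(1036 + (-2 + 6)) - 4177)*(-744) = (-29*(1036 + 4) - 4177)*(-744) = (-29*1040 - 4177)*(-744) = (-30160 - 4177)*(-744) = -34337*(-744) = 25546728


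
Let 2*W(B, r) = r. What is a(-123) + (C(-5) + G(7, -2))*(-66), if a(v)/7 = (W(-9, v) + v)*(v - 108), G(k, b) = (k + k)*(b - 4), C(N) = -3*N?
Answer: 605781/2 ≈ 3.0289e+5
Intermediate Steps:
W(B, r) = r/2
G(k, b) = 2*k*(-4 + b) (G(k, b) = (2*k)*(-4 + b) = 2*k*(-4 + b))
a(v) = 21*v*(-108 + v)/2 (a(v) = 7*((v/2 + v)*(v - 108)) = 7*((3*v/2)*(-108 + v)) = 7*(3*v*(-108 + v)/2) = 21*v*(-108 + v)/2)
a(-123) + (C(-5) + G(7, -2))*(-66) = (21/2)*(-123)*(-108 - 123) + (-3*(-5) + 2*7*(-4 - 2))*(-66) = (21/2)*(-123)*(-231) + (15 + 2*7*(-6))*(-66) = 596673/2 + (15 - 84)*(-66) = 596673/2 - 69*(-66) = 596673/2 + 4554 = 605781/2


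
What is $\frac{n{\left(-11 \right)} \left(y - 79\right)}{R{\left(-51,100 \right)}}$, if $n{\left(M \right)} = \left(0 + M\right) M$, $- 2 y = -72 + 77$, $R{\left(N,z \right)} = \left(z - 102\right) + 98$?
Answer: $- \frac{19723}{192} \approx -102.72$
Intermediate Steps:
$R{\left(N,z \right)} = -4 + z$ ($R{\left(N,z \right)} = \left(-102 + z\right) + 98 = -4 + z$)
$y = - \frac{5}{2}$ ($y = - \frac{-72 + 77}{2} = \left(- \frac{1}{2}\right) 5 = - \frac{5}{2} \approx -2.5$)
$n{\left(M \right)} = M^{2}$ ($n{\left(M \right)} = M M = M^{2}$)
$\frac{n{\left(-11 \right)} \left(y - 79\right)}{R{\left(-51,100 \right)}} = \frac{\left(-11\right)^{2} \left(- \frac{5}{2} - 79\right)}{-4 + 100} = \frac{121 \left(- \frac{163}{2}\right)}{96} = \left(- \frac{19723}{2}\right) \frac{1}{96} = - \frac{19723}{192}$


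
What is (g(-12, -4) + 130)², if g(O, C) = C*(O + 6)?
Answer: 23716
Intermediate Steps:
g(O, C) = C*(6 + O)
(g(-12, -4) + 130)² = (-4*(6 - 12) + 130)² = (-4*(-6) + 130)² = (24 + 130)² = 154² = 23716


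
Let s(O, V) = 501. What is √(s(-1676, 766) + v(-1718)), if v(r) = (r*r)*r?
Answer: I*√5070717731 ≈ 71209.0*I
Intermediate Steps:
v(r) = r³ (v(r) = r²*r = r³)
√(s(-1676, 766) + v(-1718)) = √(501 + (-1718)³) = √(501 - 5070718232) = √(-5070717731) = I*√5070717731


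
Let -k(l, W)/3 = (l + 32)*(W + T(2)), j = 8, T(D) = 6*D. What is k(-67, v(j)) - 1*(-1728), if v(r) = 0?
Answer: 2988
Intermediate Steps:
k(l, W) = -3*(12 + W)*(32 + l) (k(l, W) = -3*(l + 32)*(W + 6*2) = -3*(32 + l)*(W + 12) = -3*(32 + l)*(12 + W) = -3*(12 + W)*(32 + l))
k(-67, v(j)) - 1*(-1728) = (-1152 - 96*0 - 36*(-67) - 3*0*(-67)) - 1*(-1728) = (-1152 + 0 + 2412 + 0) + 1728 = 1260 + 1728 = 2988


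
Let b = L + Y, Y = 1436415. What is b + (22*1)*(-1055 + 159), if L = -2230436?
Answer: -813733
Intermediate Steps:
b = -794021 (b = -2230436 + 1436415 = -794021)
b + (22*1)*(-1055 + 159) = -794021 + (22*1)*(-1055 + 159) = -794021 + 22*(-896) = -794021 - 19712 = -813733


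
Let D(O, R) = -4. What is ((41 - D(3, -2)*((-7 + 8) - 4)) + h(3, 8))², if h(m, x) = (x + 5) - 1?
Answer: 1681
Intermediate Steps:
h(m, x) = 4 + x (h(m, x) = (5 + x) - 1 = 4 + x)
((41 - D(3, -2)*((-7 + 8) - 4)) + h(3, 8))² = ((41 - (-4)*((-7 + 8) - 4)) + (4 + 8))² = ((41 - (-4)*(1 - 4)) + 12)² = ((41 - (-4)*(-3)) + 12)² = ((41 - 1*12) + 12)² = ((41 - 12) + 12)² = (29 + 12)² = 41² = 1681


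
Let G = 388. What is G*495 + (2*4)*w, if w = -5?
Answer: 192020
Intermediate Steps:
G*495 + (2*4)*w = 388*495 + (2*4)*(-5) = 192060 + 8*(-5) = 192060 - 40 = 192020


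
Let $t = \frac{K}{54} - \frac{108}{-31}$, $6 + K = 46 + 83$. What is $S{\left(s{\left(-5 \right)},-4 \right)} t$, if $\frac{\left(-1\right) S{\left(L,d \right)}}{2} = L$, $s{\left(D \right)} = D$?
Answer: $\frac{16075}{279} \approx 57.616$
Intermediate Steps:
$K = 123$ ($K = -6 + \left(46 + 83\right) = -6 + 129 = 123$)
$S{\left(L,d \right)} = - 2 L$
$t = \frac{3215}{558}$ ($t = \frac{123}{54} - \frac{108}{-31} = 123 \cdot \frac{1}{54} - - \frac{108}{31} = \frac{41}{18} + \frac{108}{31} = \frac{3215}{558} \approx 5.7617$)
$S{\left(s{\left(-5 \right)},-4 \right)} t = \left(-2\right) \left(-5\right) \frac{3215}{558} = 10 \cdot \frac{3215}{558} = \frac{16075}{279}$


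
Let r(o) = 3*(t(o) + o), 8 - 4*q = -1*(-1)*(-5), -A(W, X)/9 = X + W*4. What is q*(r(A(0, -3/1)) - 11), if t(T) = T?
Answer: 1963/4 ≈ 490.75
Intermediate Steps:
A(W, X) = -36*W - 9*X (A(W, X) = -9*(X + W*4) = -9*(X + 4*W) = -36*W - 9*X)
q = 13/4 (q = 2 - (-1*(-1))*(-5)/4 = 2 - (-5)/4 = 2 - ¼*(-5) = 2 + 5/4 = 13/4 ≈ 3.2500)
r(o) = 6*o (r(o) = 3*(o + o) = 3*(2*o) = 6*o)
q*(r(A(0, -3/1)) - 11) = 13*(6*(-36*0 - (-27)/1) - 11)/4 = 13*(6*(0 - (-27)) - 11)/4 = 13*(6*(0 - 9*(-3)) - 11)/4 = 13*(6*(0 + 27) - 11)/4 = 13*(6*27 - 11)/4 = 13*(162 - 11)/4 = (13/4)*151 = 1963/4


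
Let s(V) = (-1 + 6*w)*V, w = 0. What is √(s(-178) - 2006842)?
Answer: 22*I*√4146 ≈ 1416.6*I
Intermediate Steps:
s(V) = -V (s(V) = (-1 + 6*0)*V = (-1 + 0)*V = -V)
√(s(-178) - 2006842) = √(-1*(-178) - 2006842) = √(178 - 2006842) = √(-2006664) = 22*I*√4146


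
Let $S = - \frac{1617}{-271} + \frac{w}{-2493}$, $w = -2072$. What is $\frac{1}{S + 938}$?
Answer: $\frac{675603}{638308307} \approx 0.0010584$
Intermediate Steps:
$S = \frac{4592693}{675603}$ ($S = - \frac{1617}{-271} - \frac{2072}{-2493} = \left(-1617\right) \left(- \frac{1}{271}\right) - - \frac{2072}{2493} = \frac{1617}{271} + \frac{2072}{2493} = \frac{4592693}{675603} \approx 6.7979$)
$\frac{1}{S + 938} = \frac{1}{\frac{4592693}{675603} + 938} = \frac{1}{\frac{638308307}{675603}} = \frac{675603}{638308307}$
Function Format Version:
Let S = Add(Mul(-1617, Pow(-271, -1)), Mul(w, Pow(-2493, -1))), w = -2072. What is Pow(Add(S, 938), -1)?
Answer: Rational(675603, 638308307) ≈ 0.0010584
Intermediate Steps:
S = Rational(4592693, 675603) (S = Add(Mul(-1617, Pow(-271, -1)), Mul(-2072, Pow(-2493, -1))) = Add(Mul(-1617, Rational(-1, 271)), Mul(-2072, Rational(-1, 2493))) = Add(Rational(1617, 271), Rational(2072, 2493)) = Rational(4592693, 675603) ≈ 6.7979)
Pow(Add(S, 938), -1) = Pow(Add(Rational(4592693, 675603), 938), -1) = Pow(Rational(638308307, 675603), -1) = Rational(675603, 638308307)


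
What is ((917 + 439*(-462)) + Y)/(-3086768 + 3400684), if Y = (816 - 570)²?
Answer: -141385/313916 ≈ -0.45039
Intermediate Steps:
Y = 60516 (Y = 246² = 60516)
((917 + 439*(-462)) + Y)/(-3086768 + 3400684) = ((917 + 439*(-462)) + 60516)/(-3086768 + 3400684) = ((917 - 202818) + 60516)/313916 = (-201901 + 60516)*(1/313916) = -141385*1/313916 = -141385/313916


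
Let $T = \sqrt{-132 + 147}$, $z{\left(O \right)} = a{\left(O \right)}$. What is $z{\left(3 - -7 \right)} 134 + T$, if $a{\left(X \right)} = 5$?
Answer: $670 + \sqrt{15} \approx 673.87$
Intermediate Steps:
$z{\left(O \right)} = 5$
$T = \sqrt{15} \approx 3.873$
$z{\left(3 - -7 \right)} 134 + T = 5 \cdot 134 + \sqrt{15} = 670 + \sqrt{15}$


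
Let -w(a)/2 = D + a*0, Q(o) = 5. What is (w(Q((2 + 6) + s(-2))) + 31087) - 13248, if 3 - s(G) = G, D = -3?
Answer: 17845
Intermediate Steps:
s(G) = 3 - G
w(a) = 6 (w(a) = -2*(-3 + a*0) = -2*(-3 + 0) = -2*(-3) = 6)
(w(Q((2 + 6) + s(-2))) + 31087) - 13248 = (6 + 31087) - 13248 = 31093 - 13248 = 17845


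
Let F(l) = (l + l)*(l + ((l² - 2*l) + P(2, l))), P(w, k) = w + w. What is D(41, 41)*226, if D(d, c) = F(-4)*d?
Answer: -1779072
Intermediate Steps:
P(w, k) = 2*w
F(l) = 2*l*(4 + l² - l) (F(l) = (l + l)*(l + ((l² - 2*l) + 2*2)) = (2*l)*(l + ((l² - 2*l) + 4)) = (2*l)*(l + (4 + l² - 2*l)) = (2*l)*(4 + l² - l) = 2*l*(4 + l² - l))
D(d, c) = -192*d (D(d, c) = (2*(-4)*(4 + (-4)² - 1*(-4)))*d = (2*(-4)*(4 + 16 + 4))*d = (2*(-4)*24)*d = -192*d)
D(41, 41)*226 = -192*41*226 = -7872*226 = -1779072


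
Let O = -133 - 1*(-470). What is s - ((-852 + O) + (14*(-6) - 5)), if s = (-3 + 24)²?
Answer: 1045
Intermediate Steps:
O = 337 (O = -133 + 470 = 337)
s = 441 (s = 21² = 441)
s - ((-852 + O) + (14*(-6) - 5)) = 441 - ((-852 + 337) + (14*(-6) - 5)) = 441 - (-515 + (-84 - 5)) = 441 - (-515 - 89) = 441 - 1*(-604) = 441 + 604 = 1045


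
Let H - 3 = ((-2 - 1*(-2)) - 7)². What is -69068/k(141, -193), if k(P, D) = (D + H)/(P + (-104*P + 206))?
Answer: -988846556/141 ≈ -7.0131e+6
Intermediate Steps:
H = 52 (H = 3 + ((-2 - 1*(-2)) - 7)² = 3 + ((-2 + 2) - 7)² = 3 + (0 - 7)² = 3 + (-7)² = 3 + 49 = 52)
k(P, D) = (52 + D)/(206 - 103*P) (k(P, D) = (D + 52)/(P + (-104*P + 206)) = (52 + D)/(P + (206 - 104*P)) = (52 + D)/(206 - 103*P))
-69068/k(141, -193) = -69068*103*(-2 + 141)/(-52 - 1*(-193)) = -69068*14317/(-52 + 193) = -69068/((1/103)*(1/139)*141) = -69068/141/14317 = -69068*14317/141 = -988846556/141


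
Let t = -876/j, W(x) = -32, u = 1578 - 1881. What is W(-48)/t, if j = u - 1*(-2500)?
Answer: 17576/219 ≈ 80.256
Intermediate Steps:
u = -303
j = 2197 (j = -303 - 1*(-2500) = -303 + 2500 = 2197)
t = -876/2197 ≈ -0.39873
W(-48)/t = -32/(-876/2197) = -32*(-2197/876) = 17576/219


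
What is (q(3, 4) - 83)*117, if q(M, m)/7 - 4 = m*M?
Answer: 3393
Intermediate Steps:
q(M, m) = 28 + 7*M*m (q(M, m) = 28 + 7*(m*M) = 28 + 7*(M*m) = 28 + 7*M*m)
(q(3, 4) - 83)*117 = ((28 + 7*3*4) - 83)*117 = ((28 + 84) - 83)*117 = (112 - 83)*117 = 29*117 = 3393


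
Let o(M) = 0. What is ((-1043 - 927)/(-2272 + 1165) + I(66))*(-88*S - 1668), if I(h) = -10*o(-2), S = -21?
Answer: 39400/123 ≈ 320.33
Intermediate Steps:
I(h) = 0 (I(h) = -10*0 = 0)
((-1043 - 927)/(-2272 + 1165) + I(66))*(-88*S - 1668) = ((-1043 - 927)/(-2272 + 1165) + 0)*(-88*(-21) - 1668) = (-1970/(-1107) + 0)*(1848 - 1668) = (-1970*(-1/1107) + 0)*180 = (1970/1107 + 0)*180 = (1970/1107)*180 = 39400/123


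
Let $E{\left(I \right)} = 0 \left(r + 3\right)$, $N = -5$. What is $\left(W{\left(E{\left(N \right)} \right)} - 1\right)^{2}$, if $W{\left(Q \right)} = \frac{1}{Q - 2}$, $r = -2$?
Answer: $\frac{9}{4} \approx 2.25$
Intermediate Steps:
$E{\left(I \right)} = 0$ ($E{\left(I \right)} = 0 \left(-2 + 3\right) = 0 \cdot 1 = 0$)
$W{\left(Q \right)} = \frac{1}{-2 + Q}$
$\left(W{\left(E{\left(N \right)} \right)} - 1\right)^{2} = \left(\frac{1}{-2 + 0} - 1\right)^{2} = \left(\frac{1}{-2} - 1\right)^{2} = \left(- \frac{1}{2} - 1\right)^{2} = \left(- \frac{3}{2}\right)^{2} = \frac{9}{4}$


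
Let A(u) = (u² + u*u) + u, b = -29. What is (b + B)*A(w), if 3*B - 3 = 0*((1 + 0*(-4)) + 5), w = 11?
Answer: -7084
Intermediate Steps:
A(u) = u + 2*u² (A(u) = (u² + u²) + u = 2*u² + u = u + 2*u²)
B = 1 (B = 1 + (0*((1 + 0*(-4)) + 5))/3 = 1 + (0*((1 + 0) + 5))/3 = 1 + (0*(1 + 5))/3 = 1 + (0*6)/3 = 1 + (⅓)*0 = 1 + 0 = 1)
(b + B)*A(w) = (-29 + 1)*(11*(1 + 2*11)) = -308*(1 + 22) = -308*23 = -28*253 = -7084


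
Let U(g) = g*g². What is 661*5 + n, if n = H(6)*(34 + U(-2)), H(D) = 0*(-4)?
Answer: 3305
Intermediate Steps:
H(D) = 0
U(g) = g³
n = 0 (n = 0*(34 + (-2)³) = 0*(34 - 8) = 0*26 = 0)
661*5 + n = 661*5 + 0 = 3305 + 0 = 3305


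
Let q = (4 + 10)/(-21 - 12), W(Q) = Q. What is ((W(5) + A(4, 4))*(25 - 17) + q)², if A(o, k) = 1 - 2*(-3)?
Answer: 9947716/1089 ≈ 9134.7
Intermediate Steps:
A(o, k) = 7 (A(o, k) = 1 + 6 = 7)
q = -14/33 (q = 14/(-33) = 14*(-1/33) = -14/33 ≈ -0.42424)
((W(5) + A(4, 4))*(25 - 17) + q)² = ((5 + 7)*(25 - 17) - 14/33)² = (12*8 - 14/33)² = (96 - 14/33)² = (3154/33)² = 9947716/1089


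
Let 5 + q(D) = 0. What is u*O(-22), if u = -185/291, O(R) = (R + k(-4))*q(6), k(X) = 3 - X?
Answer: -4625/97 ≈ -47.680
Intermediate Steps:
q(D) = -5 (q(D) = -5 + 0 = -5)
O(R) = -35 - 5*R (O(R) = (R + (3 - 1*(-4)))*(-5) = (R + (3 + 4))*(-5) = (R + 7)*(-5) = (7 + R)*(-5) = -35 - 5*R)
u = -185/291 (u = -185*1/291 = -185/291 ≈ -0.63574)
u*O(-22) = -185*(-35 - 5*(-22))/291 = -185*(-35 + 110)/291 = -185/291*75 = -4625/97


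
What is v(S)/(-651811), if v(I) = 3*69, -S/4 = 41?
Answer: -207/651811 ≈ -0.00031758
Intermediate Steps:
S = -164 (S = -4*41 = -164)
v(I) = 207
v(S)/(-651811) = 207/(-651811) = 207*(-1/651811) = -207/651811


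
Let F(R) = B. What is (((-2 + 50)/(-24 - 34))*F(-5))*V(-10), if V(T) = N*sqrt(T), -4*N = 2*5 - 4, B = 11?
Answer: 396*I*sqrt(10)/29 ≈ 43.181*I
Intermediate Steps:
F(R) = 11
N = -3/2 (N = -(2*5 - 4)/4 = -(10 - 4)/4 = -1/4*6 = -3/2 ≈ -1.5000)
V(T) = -3*sqrt(T)/2
(((-2 + 50)/(-24 - 34))*F(-5))*V(-10) = (((-2 + 50)/(-24 - 34))*11)*(-3*I*sqrt(10)/2) = ((48/(-58))*11)*(-3*I*sqrt(10)/2) = ((48*(-1/58))*11)*(-3*I*sqrt(10)/2) = (-24/29*11)*(-3*I*sqrt(10)/2) = -(-396)*I*sqrt(10)/29 = 396*I*sqrt(10)/29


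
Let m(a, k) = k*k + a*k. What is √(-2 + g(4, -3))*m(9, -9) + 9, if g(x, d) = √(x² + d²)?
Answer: 9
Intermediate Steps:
g(x, d) = √(d² + x²)
m(a, k) = k² + a*k
√(-2 + g(4, -3))*m(9, -9) + 9 = √(-2 + √((-3)² + 4²))*(-9*(9 - 9)) + 9 = √(-2 + √(9 + 16))*(-9*0) + 9 = √(-2 + √25)*0 + 9 = √(-2 + 5)*0 + 9 = √3*0 + 9 = 0 + 9 = 9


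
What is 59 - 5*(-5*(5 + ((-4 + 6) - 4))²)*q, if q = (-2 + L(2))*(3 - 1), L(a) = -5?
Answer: -3091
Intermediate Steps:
q = -14 (q = (-2 - 5)*(3 - 1) = -7*2 = -14)
59 - 5*(-5*(5 + ((-4 + 6) - 4))²)*q = 59 - 5*(-5*(5 + ((-4 + 6) - 4))²)*(-14) = 59 - 5*(-5*(5 + (2 - 4))²)*(-14) = 59 - 5*(-5*(5 - 2)²)*(-14) = 59 - 5*(-5*3²)*(-14) = 59 - 5*(-5*9)*(-14) = 59 - (-225)*(-14) = 59 - 5*630 = 59 - 3150 = -3091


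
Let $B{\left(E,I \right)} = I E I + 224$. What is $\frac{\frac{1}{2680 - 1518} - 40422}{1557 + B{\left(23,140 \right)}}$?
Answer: $- \frac{46970363}{525899122} \approx -0.089314$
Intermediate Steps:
$B{\left(E,I \right)} = 224 + E I^{2}$ ($B{\left(E,I \right)} = E I I + 224 = E I^{2} + 224 = 224 + E I^{2}$)
$\frac{\frac{1}{2680 - 1518} - 40422}{1557 + B{\left(23,140 \right)}} = \frac{\frac{1}{2680 - 1518} - 40422}{1557 + \left(224 + 23 \cdot 140^{2}\right)} = \frac{\frac{1}{1162} - 40422}{1557 + \left(224 + 23 \cdot 19600\right)} = \frac{\frac{1}{1162} - 40422}{1557 + \left(224 + 450800\right)} = - \frac{46970363}{1162 \left(1557 + 451024\right)} = - \frac{46970363}{1162 \cdot 452581} = \left(- \frac{46970363}{1162}\right) \frac{1}{452581} = - \frac{46970363}{525899122}$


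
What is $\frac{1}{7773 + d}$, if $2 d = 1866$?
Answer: $\frac{1}{8706} \approx 0.00011486$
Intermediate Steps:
$d = 933$ ($d = \frac{1}{2} \cdot 1866 = 933$)
$\frac{1}{7773 + d} = \frac{1}{7773 + 933} = \frac{1}{8706}$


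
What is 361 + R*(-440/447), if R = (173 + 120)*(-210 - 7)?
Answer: 28137007/447 ≈ 62946.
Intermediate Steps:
R = -63581 (R = 293*(-217) = -63581)
361 + R*(-440/447) = 361 - (-27975640)/447 = 361 - 63581*(-440/447) = 361 + 27975640/447 = 28137007/447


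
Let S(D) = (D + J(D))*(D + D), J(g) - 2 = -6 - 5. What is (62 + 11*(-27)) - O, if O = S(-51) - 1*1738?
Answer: -4617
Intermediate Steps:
J(g) = -9 (J(g) = 2 + (-6 - 5) = 2 - 11 = -9)
S(D) = 2*D*(-9 + D) (S(D) = (D - 9)*(D + D) = (-9 + D)*(2*D) = 2*D*(-9 + D))
O = 4382 (O = 2*(-51)*(-9 - 51) - 1*1738 = 2*(-51)*(-60) - 1738 = 6120 - 1738 = 4382)
(62 + 11*(-27)) - O = (62 + 11*(-27)) - 1*4382 = (62 - 297) - 4382 = -235 - 4382 = -4617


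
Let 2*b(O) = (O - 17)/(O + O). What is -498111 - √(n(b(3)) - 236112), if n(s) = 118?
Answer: -498111 - I*√235994 ≈ -4.9811e+5 - 485.79*I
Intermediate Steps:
b(O) = (-17 + O)/(4*O) (b(O) = ((O - 17)/(O + O))/2 = ((-17 + O)/((2*O)))/2 = ((-17 + O)*(1/(2*O)))/2 = ((-17 + O)/(2*O))/2 = (-17 + O)/(4*O))
-498111 - √(n(b(3)) - 236112) = -498111 - √(118 - 236112) = -498111 - √(-235994) = -498111 - I*√235994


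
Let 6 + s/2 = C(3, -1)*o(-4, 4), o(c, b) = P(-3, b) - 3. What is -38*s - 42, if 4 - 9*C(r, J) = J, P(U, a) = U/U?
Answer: 4486/9 ≈ 498.44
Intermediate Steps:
P(U, a) = 1
C(r, J) = 4/9 - J/9
o(c, b) = -2 (o(c, b) = 1 - 3 = -2)
s = -128/9 (s = -12 + 2*((4/9 - ⅑*(-1))*(-2)) = -12 + 2*((4/9 + ⅑)*(-2)) = -12 + 2*((5/9)*(-2)) = -12 + 2*(-10/9) = -12 - 20/9 = -128/9 ≈ -14.222)
-38*s - 42 = -38*(-128/9) - 42 = 4864/9 - 42 = 4486/9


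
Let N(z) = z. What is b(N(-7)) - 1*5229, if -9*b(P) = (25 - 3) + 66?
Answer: -47149/9 ≈ -5238.8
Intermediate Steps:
b(P) = -88/9 (b(P) = -((25 - 3) + 66)/9 = -(22 + 66)/9 = -⅑*88 = -88/9)
b(N(-7)) - 1*5229 = -88/9 - 1*5229 = -88/9 - 5229 = -47149/9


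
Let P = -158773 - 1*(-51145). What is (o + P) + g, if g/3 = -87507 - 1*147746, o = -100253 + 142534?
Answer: -771106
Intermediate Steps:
P = -107628 (P = -158773 + 51145 = -107628)
o = 42281
g = -705759 (g = 3*(-87507 - 1*147746) = 3*(-87507 - 147746) = 3*(-235253) = -705759)
(o + P) + g = (42281 - 107628) - 705759 = -65347 - 705759 = -771106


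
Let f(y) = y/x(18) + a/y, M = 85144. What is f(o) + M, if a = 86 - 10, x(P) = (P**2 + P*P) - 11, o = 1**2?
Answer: 54285141/637 ≈ 85220.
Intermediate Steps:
o = 1
x(P) = -11 + 2*P**2 (x(P) = (P**2 + P**2) - 11 = 2*P**2 - 11 = -11 + 2*P**2)
a = 76
f(y) = 76/y + y/637 (f(y) = y/(-11 + 2*18**2) + 76/y = y/(-11 + 2*324) + 76/y = y/(-11 + 648) + 76/y = y/637 + 76/y = 76/y + y/637)
f(o) + M = (76/1 + (1/637)*1) + 85144 = (76*1 + 1/637) + 85144 = (76 + 1/637) + 85144 = 48413/637 + 85144 = 54285141/637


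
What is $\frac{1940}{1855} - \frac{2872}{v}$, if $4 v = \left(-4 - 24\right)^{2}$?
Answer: $- \frac{35338}{2597} \approx -13.607$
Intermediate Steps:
$v = 196$ ($v = \frac{\left(-4 - 24\right)^{2}}{4} = \frac{\left(-28\right)^{2}}{4} = \frac{1}{4} \cdot 784 = 196$)
$\frac{1940}{1855} - \frac{2872}{v} = \frac{1940}{1855} - \frac{2872}{196} = 1940 \cdot \frac{1}{1855} - \frac{718}{49} = \frac{388}{371} - \frac{718}{49} = - \frac{35338}{2597}$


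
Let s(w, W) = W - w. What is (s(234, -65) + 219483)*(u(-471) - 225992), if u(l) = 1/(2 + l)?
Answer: -3318766676688/67 ≈ -4.9534e+10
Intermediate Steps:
(s(234, -65) + 219483)*(u(-471) - 225992) = ((-65 - 1*234) + 219483)*(1/(2 - 471) - 225992) = ((-65 - 234) + 219483)*(1/(-469) - 225992) = (-299 + 219483)*(-1/469 - 225992) = 219184*(-105990249/469) = -3318766676688/67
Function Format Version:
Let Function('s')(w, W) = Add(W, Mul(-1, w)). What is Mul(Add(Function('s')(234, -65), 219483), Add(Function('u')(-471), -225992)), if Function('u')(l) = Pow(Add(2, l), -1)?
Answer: Rational(-3318766676688, 67) ≈ -4.9534e+10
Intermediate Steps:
Mul(Add(Function('s')(234, -65), 219483), Add(Function('u')(-471), -225992)) = Mul(Add(Add(-65, Mul(-1, 234)), 219483), Add(Pow(Add(2, -471), -1), -225992)) = Mul(Add(Add(-65, -234), 219483), Add(Pow(-469, -1), -225992)) = Mul(Add(-299, 219483), Add(Rational(-1, 469), -225992)) = Mul(219184, Rational(-105990249, 469)) = Rational(-3318766676688, 67)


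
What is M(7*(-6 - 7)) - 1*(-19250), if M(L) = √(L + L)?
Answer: 19250 + I*√182 ≈ 19250.0 + 13.491*I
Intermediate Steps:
M(L) = √2*√L (M(L) = √(2*L) = √2*√L)
M(7*(-6 - 7)) - 1*(-19250) = √2*√(7*(-6 - 7)) - 1*(-19250) = √2*√(7*(-13)) + 19250 = √2*√(-91) + 19250 = √2*(I*√91) + 19250 = I*√182 + 19250 = 19250 + I*√182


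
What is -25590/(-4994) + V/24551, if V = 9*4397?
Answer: 412943826/61303847 ≈ 6.7360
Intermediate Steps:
V = 39573
-25590/(-4994) + V/24551 = -25590/(-4994) + 39573/24551 = -25590*(-1/4994) + 39573*(1/24551) = 12795/2497 + 39573/24551 = 412943826/61303847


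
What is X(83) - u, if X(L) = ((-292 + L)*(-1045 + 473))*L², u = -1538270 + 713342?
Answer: 824391100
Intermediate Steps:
u = -824928
X(L) = L²*(167024 - 572*L) (X(L) = ((-292 + L)*(-572))*L² = (167024 - 572*L)*L² = L²*(167024 - 572*L))
X(83) - u = 572*83²*(292 - 1*83) - 1*(-824928) = 572*6889*(292 - 83) + 824928 = 572*6889*209 + 824928 = 823566172 + 824928 = 824391100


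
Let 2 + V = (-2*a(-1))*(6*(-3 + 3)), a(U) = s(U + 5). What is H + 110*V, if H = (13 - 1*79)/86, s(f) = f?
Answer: -9493/43 ≈ -220.77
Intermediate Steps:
a(U) = 5 + U (a(U) = U + 5 = 5 + U)
H = -33/43 (H = (13 - 79)*(1/86) = -66*1/86 = -33/43 ≈ -0.76744)
V = -2 (V = -2 + (-2*(5 - 1))*(6*(-3 + 3)) = -2 + (-2*4)*(6*0) = -2 - 8*0 = -2 + 0 = -2)
H + 110*V = -33/43 + 110*(-2) = -33/43 - 220 = -9493/43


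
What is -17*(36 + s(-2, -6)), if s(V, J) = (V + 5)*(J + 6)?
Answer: -612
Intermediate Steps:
s(V, J) = (5 + V)*(6 + J)
-17*(36 + s(-2, -6)) = -17*(36 + (30 + 5*(-6) + 6*(-2) - 6*(-2))) = -17*(36 + (30 - 30 - 12 + 12)) = -17*(36 + 0) = -17*36 = -612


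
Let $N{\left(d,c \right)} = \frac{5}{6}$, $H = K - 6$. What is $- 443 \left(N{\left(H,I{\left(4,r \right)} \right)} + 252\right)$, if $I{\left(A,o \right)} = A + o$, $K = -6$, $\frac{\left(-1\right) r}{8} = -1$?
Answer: $- \frac{672031}{6} \approx -1.1201 \cdot 10^{5}$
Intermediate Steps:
$r = 8$ ($r = \left(-8\right) \left(-1\right) = 8$)
$H = -12$ ($H = -6 - 6 = -12$)
$N{\left(d,c \right)} = \frac{5}{6}$ ($N{\left(d,c \right)} = 5 \cdot \frac{1}{6} = \frac{5}{6}$)
$- 443 \left(N{\left(H,I{\left(4,r \right)} \right)} + 252\right) = - 443 \left(\frac{5}{6} + 252\right) = \left(-443\right) \frac{1517}{6} = - \frac{672031}{6}$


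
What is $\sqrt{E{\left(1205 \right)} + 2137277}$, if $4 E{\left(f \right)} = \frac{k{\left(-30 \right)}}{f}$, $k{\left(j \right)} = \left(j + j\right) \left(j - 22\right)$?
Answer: $\frac{\sqrt{124135223033}}{241} \approx 1461.9$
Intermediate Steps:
$k{\left(j \right)} = 2 j \left(-22 + j\right)$
$E{\left(f \right)} = \frac{780}{f}$ ($E{\left(f \right)} = \frac{2 \left(-30\right) \left(-22 - 30\right) \frac{1}{f}}{4} = \frac{2 \left(-30\right) \left(-52\right) \frac{1}{f}}{4} = \frac{3120 \frac{1}{f}}{4} = \frac{780}{f}$)
$\sqrt{E{\left(1205 \right)} + 2137277} = \sqrt{\frac{780}{1205} + 2137277} = \sqrt{780 \cdot \frac{1}{1205} + 2137277} = \sqrt{\frac{156}{241} + 2137277} = \sqrt{\frac{515083913}{241}} = \frac{\sqrt{124135223033}}{241}$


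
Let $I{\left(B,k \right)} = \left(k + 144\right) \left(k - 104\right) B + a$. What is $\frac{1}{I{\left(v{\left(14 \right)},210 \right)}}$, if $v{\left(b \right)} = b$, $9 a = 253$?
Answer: $\frac{9}{4728277} \approx 1.9034 \cdot 10^{-6}$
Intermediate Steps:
$a = \frac{253}{9}$ ($a = \frac{1}{9} \cdot 253 = \frac{253}{9} \approx 28.111$)
$I{\left(B,k \right)} = \frac{253}{9} + B \left(-104 + k\right) \left(144 + k\right)$ ($I{\left(B,k \right)} = \left(k + 144\right) \left(k - 104\right) B + \frac{253}{9} = \left(144 + k\right) \left(-104 + k\right) B + \frac{253}{9} = \left(-104 + k\right) \left(144 + k\right) B + \frac{253}{9} = B \left(-104 + k\right) \left(144 + k\right) + \frac{253}{9} = \frac{253}{9} + B \left(-104 + k\right) \left(144 + k\right)$)
$\frac{1}{I{\left(v{\left(14 \right)},210 \right)}} = \frac{1}{\frac{253}{9} - 209664 + 14 \cdot 210^{2} + 40 \cdot 14 \cdot 210} = \frac{1}{\frac{253}{9} - 209664 + 14 \cdot 44100 + 117600} = \frac{1}{\frac{253}{9} - 209664 + 617400 + 117600} = \frac{1}{\frac{4728277}{9}} = \frac{9}{4728277}$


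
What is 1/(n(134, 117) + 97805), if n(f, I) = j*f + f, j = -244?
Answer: 1/65243 ≈ 1.5327e-5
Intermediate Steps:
n(f, I) = -243*f (n(f, I) = -244*f + f = -243*f)
1/(n(134, 117) + 97805) = 1/(-243*134 + 97805) = 1/(-32562 + 97805) = 1/65243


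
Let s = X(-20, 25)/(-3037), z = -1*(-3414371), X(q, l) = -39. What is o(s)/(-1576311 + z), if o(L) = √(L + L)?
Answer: √236886/5582188220 ≈ 8.7190e-8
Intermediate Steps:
z = 3414371
s = 39/3037 (s = -39/(-3037) = -39*(-1/3037) = 39/3037 ≈ 0.012842)
o(L) = √2*√L (o(L) = √(2*L) = √2*√L)
o(s)/(-1576311 + z) = (√2*√(39/3037))/(-1576311 + 3414371) = (√2*(√118443/3037))/1838060 = (√236886/3037)*(1/1838060) = √236886/5582188220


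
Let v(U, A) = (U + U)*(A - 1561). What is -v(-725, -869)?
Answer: -3523500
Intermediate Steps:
v(U, A) = 2*U*(-1561 + A) (v(U, A) = (2*U)*(-1561 + A) = 2*U*(-1561 + A))
-v(-725, -869) = -2*(-725)*(-1561 - 869) = -2*(-725)*(-2430) = -1*3523500 = -3523500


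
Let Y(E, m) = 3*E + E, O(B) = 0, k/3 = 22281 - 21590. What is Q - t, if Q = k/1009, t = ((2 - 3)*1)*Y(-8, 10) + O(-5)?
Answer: -30215/1009 ≈ -29.945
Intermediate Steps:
k = 2073 (k = 3*(22281 - 21590) = 3*691 = 2073)
Y(E, m) = 4*E
t = 32 (t = ((2 - 3)*1)*(4*(-8)) + 0 = -1*1*(-32) + 0 = -1*(-32) + 0 = 32 + 0 = 32)
Q = 2073/1009 ≈ 2.0545
Q - t = 2073/1009 - 1*32 = 2073/1009 - 32 = -30215/1009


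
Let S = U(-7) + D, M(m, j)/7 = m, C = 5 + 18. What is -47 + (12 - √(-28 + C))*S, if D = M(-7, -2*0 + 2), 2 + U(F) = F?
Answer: -743 + 58*I*√5 ≈ -743.0 + 129.69*I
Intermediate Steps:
U(F) = -2 + F
C = 23
M(m, j) = 7*m
D = -49 (D = 7*(-7) = -49)
S = -58 (S = (-2 - 7) - 49 = -9 - 49 = -58)
-47 + (12 - √(-28 + C))*S = -47 + (12 - √(-28 + 23))*(-58) = -47 + (12 - √(-5))*(-58) = -47 + (12 - I*√5)*(-58) = -47 + (-696 + 58*I*√5) = -743 + 58*I*√5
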